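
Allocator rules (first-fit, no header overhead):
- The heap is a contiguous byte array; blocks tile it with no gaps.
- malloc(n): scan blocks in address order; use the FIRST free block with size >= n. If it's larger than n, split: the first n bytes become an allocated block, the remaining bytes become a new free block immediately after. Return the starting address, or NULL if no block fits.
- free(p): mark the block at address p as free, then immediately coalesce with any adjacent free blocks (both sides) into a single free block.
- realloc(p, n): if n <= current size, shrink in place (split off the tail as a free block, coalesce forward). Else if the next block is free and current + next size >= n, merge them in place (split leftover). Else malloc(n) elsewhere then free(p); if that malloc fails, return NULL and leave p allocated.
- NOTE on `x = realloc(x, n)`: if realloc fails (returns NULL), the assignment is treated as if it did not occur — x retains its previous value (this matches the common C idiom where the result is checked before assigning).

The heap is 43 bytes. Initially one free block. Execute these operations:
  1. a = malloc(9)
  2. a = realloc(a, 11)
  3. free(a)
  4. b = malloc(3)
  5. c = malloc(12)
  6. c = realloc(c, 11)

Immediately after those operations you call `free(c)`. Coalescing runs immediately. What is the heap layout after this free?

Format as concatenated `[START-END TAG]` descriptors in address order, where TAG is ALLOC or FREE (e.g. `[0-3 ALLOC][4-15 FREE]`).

Op 1: a = malloc(9) -> a = 0; heap: [0-8 ALLOC][9-42 FREE]
Op 2: a = realloc(a, 11) -> a = 0; heap: [0-10 ALLOC][11-42 FREE]
Op 3: free(a) -> (freed a); heap: [0-42 FREE]
Op 4: b = malloc(3) -> b = 0; heap: [0-2 ALLOC][3-42 FREE]
Op 5: c = malloc(12) -> c = 3; heap: [0-2 ALLOC][3-14 ALLOC][15-42 FREE]
Op 6: c = realloc(c, 11) -> c = 3; heap: [0-2 ALLOC][3-13 ALLOC][14-42 FREE]
free(c): c = 3 -> block [3-13 ALLOC]; mark free, coalesce with adjacent free neighbors -> [0-2 ALLOC][3-42 FREE]

Answer: [0-2 ALLOC][3-42 FREE]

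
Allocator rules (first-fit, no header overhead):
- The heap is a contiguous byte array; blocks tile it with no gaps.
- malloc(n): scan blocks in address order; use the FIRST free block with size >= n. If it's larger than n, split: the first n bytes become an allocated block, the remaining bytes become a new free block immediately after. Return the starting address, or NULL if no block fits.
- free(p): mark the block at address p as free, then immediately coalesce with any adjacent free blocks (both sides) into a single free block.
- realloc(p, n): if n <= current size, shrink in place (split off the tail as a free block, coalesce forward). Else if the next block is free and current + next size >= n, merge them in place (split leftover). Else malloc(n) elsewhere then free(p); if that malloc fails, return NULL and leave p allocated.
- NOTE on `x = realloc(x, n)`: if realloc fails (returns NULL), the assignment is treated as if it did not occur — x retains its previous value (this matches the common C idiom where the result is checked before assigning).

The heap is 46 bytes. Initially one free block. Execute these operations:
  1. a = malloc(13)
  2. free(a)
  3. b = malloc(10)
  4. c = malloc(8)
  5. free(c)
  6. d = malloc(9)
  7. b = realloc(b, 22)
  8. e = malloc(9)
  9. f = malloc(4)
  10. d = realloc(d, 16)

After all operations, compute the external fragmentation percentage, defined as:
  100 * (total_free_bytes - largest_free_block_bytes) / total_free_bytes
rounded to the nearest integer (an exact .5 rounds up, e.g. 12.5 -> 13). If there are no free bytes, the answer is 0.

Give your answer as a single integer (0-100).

Op 1: a = malloc(13) -> a = 0; heap: [0-12 ALLOC][13-45 FREE]
Op 2: free(a) -> (freed a); heap: [0-45 FREE]
Op 3: b = malloc(10) -> b = 0; heap: [0-9 ALLOC][10-45 FREE]
Op 4: c = malloc(8) -> c = 10; heap: [0-9 ALLOC][10-17 ALLOC][18-45 FREE]
Op 5: free(c) -> (freed c); heap: [0-9 ALLOC][10-45 FREE]
Op 6: d = malloc(9) -> d = 10; heap: [0-9 ALLOC][10-18 ALLOC][19-45 FREE]
Op 7: b = realloc(b, 22) -> b = 19; heap: [0-9 FREE][10-18 ALLOC][19-40 ALLOC][41-45 FREE]
Op 8: e = malloc(9) -> e = 0; heap: [0-8 ALLOC][9-9 FREE][10-18 ALLOC][19-40 ALLOC][41-45 FREE]
Op 9: f = malloc(4) -> f = 41; heap: [0-8 ALLOC][9-9 FREE][10-18 ALLOC][19-40 ALLOC][41-44 ALLOC][45-45 FREE]
Op 10: d = realloc(d, 16) -> NULL (d unchanged); heap: [0-8 ALLOC][9-9 FREE][10-18 ALLOC][19-40 ALLOC][41-44 ALLOC][45-45 FREE]
Free blocks: [1 1] total_free=2 largest=1 -> 100*(2-1)/2 = 100/2 = 50

Answer: 50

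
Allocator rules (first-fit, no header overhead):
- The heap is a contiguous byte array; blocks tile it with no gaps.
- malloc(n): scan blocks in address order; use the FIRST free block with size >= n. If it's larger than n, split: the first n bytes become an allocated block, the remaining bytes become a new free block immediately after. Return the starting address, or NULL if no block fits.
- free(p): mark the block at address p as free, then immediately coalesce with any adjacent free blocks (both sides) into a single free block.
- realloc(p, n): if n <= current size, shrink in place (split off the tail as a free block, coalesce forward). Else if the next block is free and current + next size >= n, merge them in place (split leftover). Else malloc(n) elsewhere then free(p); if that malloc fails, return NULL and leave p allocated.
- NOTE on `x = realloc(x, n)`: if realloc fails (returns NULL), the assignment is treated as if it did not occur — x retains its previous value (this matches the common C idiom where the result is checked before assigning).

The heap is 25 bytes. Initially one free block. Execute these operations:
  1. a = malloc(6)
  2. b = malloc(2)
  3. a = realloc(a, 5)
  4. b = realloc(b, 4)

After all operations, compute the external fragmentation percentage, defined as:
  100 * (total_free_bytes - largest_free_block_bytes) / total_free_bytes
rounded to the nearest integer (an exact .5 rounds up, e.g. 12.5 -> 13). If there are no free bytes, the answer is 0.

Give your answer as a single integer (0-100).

Op 1: a = malloc(6) -> a = 0; heap: [0-5 ALLOC][6-24 FREE]
Op 2: b = malloc(2) -> b = 6; heap: [0-5 ALLOC][6-7 ALLOC][8-24 FREE]
Op 3: a = realloc(a, 5) -> a = 0; heap: [0-4 ALLOC][5-5 FREE][6-7 ALLOC][8-24 FREE]
Op 4: b = realloc(b, 4) -> b = 6; heap: [0-4 ALLOC][5-5 FREE][6-9 ALLOC][10-24 FREE]
Free blocks: [1 15] total_free=16 largest=15 -> 100*(16-15)/16 = 100/16 = 6.25 -> rounds to 6

Answer: 6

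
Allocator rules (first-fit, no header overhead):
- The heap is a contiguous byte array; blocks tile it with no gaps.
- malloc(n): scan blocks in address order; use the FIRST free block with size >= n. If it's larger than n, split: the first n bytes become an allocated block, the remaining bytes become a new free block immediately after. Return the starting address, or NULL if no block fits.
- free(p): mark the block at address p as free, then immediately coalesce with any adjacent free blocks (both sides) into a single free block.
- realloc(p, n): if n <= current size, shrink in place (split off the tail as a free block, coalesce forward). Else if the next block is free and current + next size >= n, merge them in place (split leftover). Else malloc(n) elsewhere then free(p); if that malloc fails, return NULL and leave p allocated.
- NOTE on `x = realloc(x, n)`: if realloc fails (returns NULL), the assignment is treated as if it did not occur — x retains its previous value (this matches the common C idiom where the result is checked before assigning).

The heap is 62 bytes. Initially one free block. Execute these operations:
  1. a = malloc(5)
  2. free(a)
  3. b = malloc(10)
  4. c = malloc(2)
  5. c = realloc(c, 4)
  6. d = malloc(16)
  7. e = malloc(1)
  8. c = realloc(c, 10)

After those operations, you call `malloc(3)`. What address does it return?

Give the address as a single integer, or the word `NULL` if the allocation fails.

Answer: 10

Derivation:
Op 1: a = malloc(5) -> a = 0; heap: [0-4 ALLOC][5-61 FREE]
Op 2: free(a) -> (freed a); heap: [0-61 FREE]
Op 3: b = malloc(10) -> b = 0; heap: [0-9 ALLOC][10-61 FREE]
Op 4: c = malloc(2) -> c = 10; heap: [0-9 ALLOC][10-11 ALLOC][12-61 FREE]
Op 5: c = realloc(c, 4) -> c = 10; heap: [0-9 ALLOC][10-13 ALLOC][14-61 FREE]
Op 6: d = malloc(16) -> d = 14; heap: [0-9 ALLOC][10-13 ALLOC][14-29 ALLOC][30-61 FREE]
Op 7: e = malloc(1) -> e = 30; heap: [0-9 ALLOC][10-13 ALLOC][14-29 ALLOC][30-30 ALLOC][31-61 FREE]
Op 8: c = realloc(c, 10) -> c = 31; heap: [0-9 ALLOC][10-13 FREE][14-29 ALLOC][30-30 ALLOC][31-40 ALLOC][41-61 FREE]
malloc(3): first-fit scan over [0-9 ALLOC][10-13 FREE][14-29 ALLOC][30-30 ALLOC][31-40 ALLOC][41-61 FREE] -> 10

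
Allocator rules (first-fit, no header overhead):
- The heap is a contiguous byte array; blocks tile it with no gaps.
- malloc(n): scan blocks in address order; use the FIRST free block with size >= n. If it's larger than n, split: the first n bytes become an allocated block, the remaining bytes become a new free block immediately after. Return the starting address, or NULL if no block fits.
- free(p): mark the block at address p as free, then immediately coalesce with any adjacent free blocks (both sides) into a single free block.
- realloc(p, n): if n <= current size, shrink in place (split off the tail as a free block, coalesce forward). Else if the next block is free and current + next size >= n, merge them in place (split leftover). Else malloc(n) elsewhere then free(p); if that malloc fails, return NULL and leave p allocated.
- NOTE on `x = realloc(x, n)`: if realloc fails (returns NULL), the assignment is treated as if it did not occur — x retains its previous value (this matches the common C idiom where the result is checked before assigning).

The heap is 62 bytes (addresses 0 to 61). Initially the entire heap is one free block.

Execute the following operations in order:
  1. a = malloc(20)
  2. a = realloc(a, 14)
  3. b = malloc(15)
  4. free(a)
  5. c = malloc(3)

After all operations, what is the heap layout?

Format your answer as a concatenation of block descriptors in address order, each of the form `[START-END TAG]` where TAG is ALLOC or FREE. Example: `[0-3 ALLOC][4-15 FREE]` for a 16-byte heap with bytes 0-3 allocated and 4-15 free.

Answer: [0-2 ALLOC][3-13 FREE][14-28 ALLOC][29-61 FREE]

Derivation:
Op 1: a = malloc(20) -> a = 0; heap: [0-19 ALLOC][20-61 FREE]
Op 2: a = realloc(a, 14) -> a = 0; heap: [0-13 ALLOC][14-61 FREE]
Op 3: b = malloc(15) -> b = 14; heap: [0-13 ALLOC][14-28 ALLOC][29-61 FREE]
Op 4: free(a) -> (freed a); heap: [0-13 FREE][14-28 ALLOC][29-61 FREE]
Op 5: c = malloc(3) -> c = 0; heap: [0-2 ALLOC][3-13 FREE][14-28 ALLOC][29-61 FREE]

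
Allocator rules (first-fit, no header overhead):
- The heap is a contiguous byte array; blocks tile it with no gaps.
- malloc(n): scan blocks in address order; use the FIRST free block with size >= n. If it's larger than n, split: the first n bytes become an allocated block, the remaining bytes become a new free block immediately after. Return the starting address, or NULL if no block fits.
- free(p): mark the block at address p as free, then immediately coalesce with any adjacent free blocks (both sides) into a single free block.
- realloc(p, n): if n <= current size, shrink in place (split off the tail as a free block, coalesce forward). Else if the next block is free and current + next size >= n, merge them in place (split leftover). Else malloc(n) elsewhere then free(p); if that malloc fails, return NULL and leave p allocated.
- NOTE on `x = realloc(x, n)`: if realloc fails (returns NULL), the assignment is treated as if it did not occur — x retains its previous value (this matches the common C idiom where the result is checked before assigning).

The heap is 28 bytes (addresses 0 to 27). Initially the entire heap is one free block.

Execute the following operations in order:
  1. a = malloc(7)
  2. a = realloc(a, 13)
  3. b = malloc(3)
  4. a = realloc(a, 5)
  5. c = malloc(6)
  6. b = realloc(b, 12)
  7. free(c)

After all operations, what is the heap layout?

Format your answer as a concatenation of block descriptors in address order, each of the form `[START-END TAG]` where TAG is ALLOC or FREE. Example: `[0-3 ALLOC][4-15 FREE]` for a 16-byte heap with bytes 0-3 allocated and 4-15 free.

Op 1: a = malloc(7) -> a = 0; heap: [0-6 ALLOC][7-27 FREE]
Op 2: a = realloc(a, 13) -> a = 0; heap: [0-12 ALLOC][13-27 FREE]
Op 3: b = malloc(3) -> b = 13; heap: [0-12 ALLOC][13-15 ALLOC][16-27 FREE]
Op 4: a = realloc(a, 5) -> a = 0; heap: [0-4 ALLOC][5-12 FREE][13-15 ALLOC][16-27 FREE]
Op 5: c = malloc(6) -> c = 5; heap: [0-4 ALLOC][5-10 ALLOC][11-12 FREE][13-15 ALLOC][16-27 FREE]
Op 6: b = realloc(b, 12) -> b = 13; heap: [0-4 ALLOC][5-10 ALLOC][11-12 FREE][13-24 ALLOC][25-27 FREE]
Op 7: free(c) -> (freed c); heap: [0-4 ALLOC][5-12 FREE][13-24 ALLOC][25-27 FREE]

Answer: [0-4 ALLOC][5-12 FREE][13-24 ALLOC][25-27 FREE]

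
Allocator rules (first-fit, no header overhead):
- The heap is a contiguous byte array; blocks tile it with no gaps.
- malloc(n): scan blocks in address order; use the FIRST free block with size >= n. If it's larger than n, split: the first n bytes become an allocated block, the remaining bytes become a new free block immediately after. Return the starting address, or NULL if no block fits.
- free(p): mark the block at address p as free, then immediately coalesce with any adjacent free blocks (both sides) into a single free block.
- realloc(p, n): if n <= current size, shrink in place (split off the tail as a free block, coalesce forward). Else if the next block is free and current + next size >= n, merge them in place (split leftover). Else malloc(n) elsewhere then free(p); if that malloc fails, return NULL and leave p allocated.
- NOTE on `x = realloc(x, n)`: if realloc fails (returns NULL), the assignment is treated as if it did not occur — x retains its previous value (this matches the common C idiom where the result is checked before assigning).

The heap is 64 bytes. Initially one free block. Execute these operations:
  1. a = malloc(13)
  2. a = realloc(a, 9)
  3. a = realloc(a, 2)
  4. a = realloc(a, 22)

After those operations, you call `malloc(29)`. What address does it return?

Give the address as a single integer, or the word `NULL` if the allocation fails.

Answer: 22

Derivation:
Op 1: a = malloc(13) -> a = 0; heap: [0-12 ALLOC][13-63 FREE]
Op 2: a = realloc(a, 9) -> a = 0; heap: [0-8 ALLOC][9-63 FREE]
Op 3: a = realloc(a, 2) -> a = 0; heap: [0-1 ALLOC][2-63 FREE]
Op 4: a = realloc(a, 22) -> a = 0; heap: [0-21 ALLOC][22-63 FREE]
malloc(29): first-fit scan over [0-21 ALLOC][22-63 FREE] -> 22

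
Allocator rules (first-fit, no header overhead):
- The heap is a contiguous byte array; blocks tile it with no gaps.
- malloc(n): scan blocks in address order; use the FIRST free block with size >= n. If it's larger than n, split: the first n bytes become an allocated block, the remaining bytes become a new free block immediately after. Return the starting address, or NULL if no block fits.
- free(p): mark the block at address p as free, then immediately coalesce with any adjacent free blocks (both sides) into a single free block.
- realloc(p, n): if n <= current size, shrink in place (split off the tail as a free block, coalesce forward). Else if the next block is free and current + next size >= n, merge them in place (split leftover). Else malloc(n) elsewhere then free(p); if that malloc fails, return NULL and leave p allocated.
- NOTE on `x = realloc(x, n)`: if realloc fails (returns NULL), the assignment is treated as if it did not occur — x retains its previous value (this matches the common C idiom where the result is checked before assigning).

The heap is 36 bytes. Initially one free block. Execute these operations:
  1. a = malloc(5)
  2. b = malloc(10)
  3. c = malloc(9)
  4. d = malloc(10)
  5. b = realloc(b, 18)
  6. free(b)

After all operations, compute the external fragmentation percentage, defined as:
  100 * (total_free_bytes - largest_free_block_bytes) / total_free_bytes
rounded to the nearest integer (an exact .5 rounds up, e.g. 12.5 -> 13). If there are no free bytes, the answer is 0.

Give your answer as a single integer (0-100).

Op 1: a = malloc(5) -> a = 0; heap: [0-4 ALLOC][5-35 FREE]
Op 2: b = malloc(10) -> b = 5; heap: [0-4 ALLOC][5-14 ALLOC][15-35 FREE]
Op 3: c = malloc(9) -> c = 15; heap: [0-4 ALLOC][5-14 ALLOC][15-23 ALLOC][24-35 FREE]
Op 4: d = malloc(10) -> d = 24; heap: [0-4 ALLOC][5-14 ALLOC][15-23 ALLOC][24-33 ALLOC][34-35 FREE]
Op 5: b = realloc(b, 18) -> NULL (b unchanged); heap: [0-4 ALLOC][5-14 ALLOC][15-23 ALLOC][24-33 ALLOC][34-35 FREE]
Op 6: free(b) -> (freed b); heap: [0-4 ALLOC][5-14 FREE][15-23 ALLOC][24-33 ALLOC][34-35 FREE]
Free blocks: [10 2] total_free=12 largest=10 -> 100*(12-10)/12 = 200/12 ≈ 16.667 -> rounds to 17

Answer: 17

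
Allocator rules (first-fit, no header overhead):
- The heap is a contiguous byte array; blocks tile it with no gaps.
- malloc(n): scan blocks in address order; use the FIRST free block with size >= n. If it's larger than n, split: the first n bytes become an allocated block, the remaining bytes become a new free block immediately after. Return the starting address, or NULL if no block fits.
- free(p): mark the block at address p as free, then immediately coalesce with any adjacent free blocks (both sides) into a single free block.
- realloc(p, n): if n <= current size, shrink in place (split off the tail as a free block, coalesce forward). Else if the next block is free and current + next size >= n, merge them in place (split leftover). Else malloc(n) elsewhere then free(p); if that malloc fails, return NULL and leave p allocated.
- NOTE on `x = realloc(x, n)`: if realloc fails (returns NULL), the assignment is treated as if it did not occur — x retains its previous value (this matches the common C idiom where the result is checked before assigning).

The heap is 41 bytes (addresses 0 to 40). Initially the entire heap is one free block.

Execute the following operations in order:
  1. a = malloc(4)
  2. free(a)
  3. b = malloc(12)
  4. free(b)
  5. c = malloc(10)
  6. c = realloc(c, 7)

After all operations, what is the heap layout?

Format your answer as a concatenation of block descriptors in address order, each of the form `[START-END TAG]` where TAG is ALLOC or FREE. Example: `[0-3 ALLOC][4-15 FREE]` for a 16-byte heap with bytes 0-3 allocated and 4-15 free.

Answer: [0-6 ALLOC][7-40 FREE]

Derivation:
Op 1: a = malloc(4) -> a = 0; heap: [0-3 ALLOC][4-40 FREE]
Op 2: free(a) -> (freed a); heap: [0-40 FREE]
Op 3: b = malloc(12) -> b = 0; heap: [0-11 ALLOC][12-40 FREE]
Op 4: free(b) -> (freed b); heap: [0-40 FREE]
Op 5: c = malloc(10) -> c = 0; heap: [0-9 ALLOC][10-40 FREE]
Op 6: c = realloc(c, 7) -> c = 0; heap: [0-6 ALLOC][7-40 FREE]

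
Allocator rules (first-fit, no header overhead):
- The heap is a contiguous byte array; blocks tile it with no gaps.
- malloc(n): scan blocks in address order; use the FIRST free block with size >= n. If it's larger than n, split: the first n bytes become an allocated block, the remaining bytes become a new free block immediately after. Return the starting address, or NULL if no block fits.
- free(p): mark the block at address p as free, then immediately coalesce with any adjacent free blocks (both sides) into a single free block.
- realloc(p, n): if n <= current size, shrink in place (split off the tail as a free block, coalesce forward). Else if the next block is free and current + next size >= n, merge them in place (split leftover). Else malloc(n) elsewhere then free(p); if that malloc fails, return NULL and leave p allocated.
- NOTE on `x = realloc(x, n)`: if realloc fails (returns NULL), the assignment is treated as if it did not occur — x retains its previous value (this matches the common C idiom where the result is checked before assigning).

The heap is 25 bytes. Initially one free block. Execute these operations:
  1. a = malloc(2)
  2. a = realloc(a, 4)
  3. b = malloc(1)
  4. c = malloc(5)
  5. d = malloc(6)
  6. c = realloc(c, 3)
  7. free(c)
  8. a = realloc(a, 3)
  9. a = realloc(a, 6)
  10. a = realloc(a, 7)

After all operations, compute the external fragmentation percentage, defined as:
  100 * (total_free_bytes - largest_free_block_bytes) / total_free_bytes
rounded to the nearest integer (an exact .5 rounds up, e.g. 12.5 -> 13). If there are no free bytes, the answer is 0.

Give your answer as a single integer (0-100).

Op 1: a = malloc(2) -> a = 0; heap: [0-1 ALLOC][2-24 FREE]
Op 2: a = realloc(a, 4) -> a = 0; heap: [0-3 ALLOC][4-24 FREE]
Op 3: b = malloc(1) -> b = 4; heap: [0-3 ALLOC][4-4 ALLOC][5-24 FREE]
Op 4: c = malloc(5) -> c = 5; heap: [0-3 ALLOC][4-4 ALLOC][5-9 ALLOC][10-24 FREE]
Op 5: d = malloc(6) -> d = 10; heap: [0-3 ALLOC][4-4 ALLOC][5-9 ALLOC][10-15 ALLOC][16-24 FREE]
Op 6: c = realloc(c, 3) -> c = 5; heap: [0-3 ALLOC][4-4 ALLOC][5-7 ALLOC][8-9 FREE][10-15 ALLOC][16-24 FREE]
Op 7: free(c) -> (freed c); heap: [0-3 ALLOC][4-4 ALLOC][5-9 FREE][10-15 ALLOC][16-24 FREE]
Op 8: a = realloc(a, 3) -> a = 0; heap: [0-2 ALLOC][3-3 FREE][4-4 ALLOC][5-9 FREE][10-15 ALLOC][16-24 FREE]
Op 9: a = realloc(a, 6) -> a = 16; heap: [0-3 FREE][4-4 ALLOC][5-9 FREE][10-15 ALLOC][16-21 ALLOC][22-24 FREE]
Op 10: a = realloc(a, 7) -> a = 16; heap: [0-3 FREE][4-4 ALLOC][5-9 FREE][10-15 ALLOC][16-22 ALLOC][23-24 FREE]
Free blocks: [4 5 2] total_free=11 largest=5 -> 100*(11-5)/11 = 600/11 ≈ 54.545 -> rounds to 55

Answer: 55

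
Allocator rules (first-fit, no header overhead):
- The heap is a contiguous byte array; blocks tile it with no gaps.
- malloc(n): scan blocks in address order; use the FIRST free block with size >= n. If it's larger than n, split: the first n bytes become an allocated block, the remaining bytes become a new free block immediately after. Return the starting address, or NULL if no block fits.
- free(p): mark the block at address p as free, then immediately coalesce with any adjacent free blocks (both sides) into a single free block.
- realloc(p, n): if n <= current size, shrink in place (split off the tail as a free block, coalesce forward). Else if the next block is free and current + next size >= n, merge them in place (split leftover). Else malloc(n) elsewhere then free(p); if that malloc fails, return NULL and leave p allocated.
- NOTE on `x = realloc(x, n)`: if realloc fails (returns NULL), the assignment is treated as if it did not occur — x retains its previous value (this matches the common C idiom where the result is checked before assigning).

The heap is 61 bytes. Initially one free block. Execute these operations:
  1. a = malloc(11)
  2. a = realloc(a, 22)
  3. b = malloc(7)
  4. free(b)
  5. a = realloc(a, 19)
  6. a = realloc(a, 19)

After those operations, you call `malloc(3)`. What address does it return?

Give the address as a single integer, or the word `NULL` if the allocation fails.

Answer: 19

Derivation:
Op 1: a = malloc(11) -> a = 0; heap: [0-10 ALLOC][11-60 FREE]
Op 2: a = realloc(a, 22) -> a = 0; heap: [0-21 ALLOC][22-60 FREE]
Op 3: b = malloc(7) -> b = 22; heap: [0-21 ALLOC][22-28 ALLOC][29-60 FREE]
Op 4: free(b) -> (freed b); heap: [0-21 ALLOC][22-60 FREE]
Op 5: a = realloc(a, 19) -> a = 0; heap: [0-18 ALLOC][19-60 FREE]
Op 6: a = realloc(a, 19) -> a = 0; heap: [0-18 ALLOC][19-60 FREE]
malloc(3): first-fit scan over [0-18 ALLOC][19-60 FREE] -> 19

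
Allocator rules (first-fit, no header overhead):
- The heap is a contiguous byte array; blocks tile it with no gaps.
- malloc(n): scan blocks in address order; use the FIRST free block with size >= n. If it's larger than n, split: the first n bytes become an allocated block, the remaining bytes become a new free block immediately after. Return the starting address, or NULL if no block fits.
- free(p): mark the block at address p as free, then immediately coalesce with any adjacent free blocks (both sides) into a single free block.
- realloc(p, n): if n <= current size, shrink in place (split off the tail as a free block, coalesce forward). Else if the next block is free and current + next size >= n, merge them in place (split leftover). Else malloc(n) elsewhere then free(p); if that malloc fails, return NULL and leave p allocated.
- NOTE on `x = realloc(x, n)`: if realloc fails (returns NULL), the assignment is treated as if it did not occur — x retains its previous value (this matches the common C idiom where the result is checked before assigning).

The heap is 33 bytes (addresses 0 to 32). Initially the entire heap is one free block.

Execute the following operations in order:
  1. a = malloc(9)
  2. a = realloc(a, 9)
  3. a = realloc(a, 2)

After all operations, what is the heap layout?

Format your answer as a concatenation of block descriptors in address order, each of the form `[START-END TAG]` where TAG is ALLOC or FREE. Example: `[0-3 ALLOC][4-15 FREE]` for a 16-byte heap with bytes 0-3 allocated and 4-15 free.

Op 1: a = malloc(9) -> a = 0; heap: [0-8 ALLOC][9-32 FREE]
Op 2: a = realloc(a, 9) -> a = 0; heap: [0-8 ALLOC][9-32 FREE]
Op 3: a = realloc(a, 2) -> a = 0; heap: [0-1 ALLOC][2-32 FREE]

Answer: [0-1 ALLOC][2-32 FREE]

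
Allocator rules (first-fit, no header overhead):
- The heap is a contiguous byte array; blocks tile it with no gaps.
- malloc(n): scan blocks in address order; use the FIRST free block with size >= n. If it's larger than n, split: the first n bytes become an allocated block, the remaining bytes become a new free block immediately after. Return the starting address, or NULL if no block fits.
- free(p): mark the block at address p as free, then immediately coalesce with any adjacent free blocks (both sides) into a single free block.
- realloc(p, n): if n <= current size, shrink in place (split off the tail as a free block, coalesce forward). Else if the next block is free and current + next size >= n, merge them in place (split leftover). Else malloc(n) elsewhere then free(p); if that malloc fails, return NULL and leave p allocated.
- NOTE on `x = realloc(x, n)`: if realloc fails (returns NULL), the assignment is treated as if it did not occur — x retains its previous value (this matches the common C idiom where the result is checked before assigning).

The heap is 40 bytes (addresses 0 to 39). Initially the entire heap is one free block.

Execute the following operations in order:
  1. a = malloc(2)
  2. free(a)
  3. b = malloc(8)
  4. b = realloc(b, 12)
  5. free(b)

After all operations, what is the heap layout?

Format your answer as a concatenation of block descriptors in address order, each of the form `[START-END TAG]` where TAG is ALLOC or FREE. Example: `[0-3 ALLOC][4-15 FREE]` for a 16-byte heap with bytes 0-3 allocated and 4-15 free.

Op 1: a = malloc(2) -> a = 0; heap: [0-1 ALLOC][2-39 FREE]
Op 2: free(a) -> (freed a); heap: [0-39 FREE]
Op 3: b = malloc(8) -> b = 0; heap: [0-7 ALLOC][8-39 FREE]
Op 4: b = realloc(b, 12) -> b = 0; heap: [0-11 ALLOC][12-39 FREE]
Op 5: free(b) -> (freed b); heap: [0-39 FREE]

Answer: [0-39 FREE]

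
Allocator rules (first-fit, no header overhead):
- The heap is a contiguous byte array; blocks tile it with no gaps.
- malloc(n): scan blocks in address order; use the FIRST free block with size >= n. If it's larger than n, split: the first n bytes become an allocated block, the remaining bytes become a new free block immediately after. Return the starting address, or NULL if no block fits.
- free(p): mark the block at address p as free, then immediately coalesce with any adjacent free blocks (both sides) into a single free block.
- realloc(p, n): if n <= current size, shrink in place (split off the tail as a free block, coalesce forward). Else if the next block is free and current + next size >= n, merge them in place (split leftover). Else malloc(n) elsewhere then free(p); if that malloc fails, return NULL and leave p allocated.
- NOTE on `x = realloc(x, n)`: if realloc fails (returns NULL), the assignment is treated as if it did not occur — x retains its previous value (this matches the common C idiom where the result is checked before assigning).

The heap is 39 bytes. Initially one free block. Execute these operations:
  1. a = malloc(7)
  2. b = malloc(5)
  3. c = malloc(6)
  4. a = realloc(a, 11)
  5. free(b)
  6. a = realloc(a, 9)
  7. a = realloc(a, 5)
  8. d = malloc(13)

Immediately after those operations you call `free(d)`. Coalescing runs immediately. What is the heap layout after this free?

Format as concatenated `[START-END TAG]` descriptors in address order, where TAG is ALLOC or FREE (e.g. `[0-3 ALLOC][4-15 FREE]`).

Op 1: a = malloc(7) -> a = 0; heap: [0-6 ALLOC][7-38 FREE]
Op 2: b = malloc(5) -> b = 7; heap: [0-6 ALLOC][7-11 ALLOC][12-38 FREE]
Op 3: c = malloc(6) -> c = 12; heap: [0-6 ALLOC][7-11 ALLOC][12-17 ALLOC][18-38 FREE]
Op 4: a = realloc(a, 11) -> a = 18; heap: [0-6 FREE][7-11 ALLOC][12-17 ALLOC][18-28 ALLOC][29-38 FREE]
Op 5: free(b) -> (freed b); heap: [0-11 FREE][12-17 ALLOC][18-28 ALLOC][29-38 FREE]
Op 6: a = realloc(a, 9) -> a = 18; heap: [0-11 FREE][12-17 ALLOC][18-26 ALLOC][27-38 FREE]
Op 7: a = realloc(a, 5) -> a = 18; heap: [0-11 FREE][12-17 ALLOC][18-22 ALLOC][23-38 FREE]
Op 8: d = malloc(13) -> d = 23; heap: [0-11 FREE][12-17 ALLOC][18-22 ALLOC][23-35 ALLOC][36-38 FREE]
free(d): d = 23 -> block [23-35 ALLOC]; mark free, coalesce with adjacent free neighbors -> [0-11 FREE][12-17 ALLOC][18-22 ALLOC][23-38 FREE]

Answer: [0-11 FREE][12-17 ALLOC][18-22 ALLOC][23-38 FREE]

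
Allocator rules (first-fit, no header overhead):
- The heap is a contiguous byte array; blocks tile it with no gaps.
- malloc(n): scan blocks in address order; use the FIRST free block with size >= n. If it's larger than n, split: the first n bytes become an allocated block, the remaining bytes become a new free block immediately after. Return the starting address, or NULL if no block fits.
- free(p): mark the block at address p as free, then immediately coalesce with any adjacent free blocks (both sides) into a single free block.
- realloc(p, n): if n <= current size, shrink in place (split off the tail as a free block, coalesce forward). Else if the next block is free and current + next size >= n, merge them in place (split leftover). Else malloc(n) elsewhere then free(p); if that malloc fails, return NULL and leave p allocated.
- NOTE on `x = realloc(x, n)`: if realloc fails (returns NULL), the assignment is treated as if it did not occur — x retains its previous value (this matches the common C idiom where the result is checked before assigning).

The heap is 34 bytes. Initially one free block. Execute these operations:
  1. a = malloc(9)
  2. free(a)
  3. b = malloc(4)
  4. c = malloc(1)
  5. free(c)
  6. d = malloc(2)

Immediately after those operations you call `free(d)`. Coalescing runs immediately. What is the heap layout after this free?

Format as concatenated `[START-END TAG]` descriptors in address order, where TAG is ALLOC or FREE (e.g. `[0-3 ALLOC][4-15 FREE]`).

Op 1: a = malloc(9) -> a = 0; heap: [0-8 ALLOC][9-33 FREE]
Op 2: free(a) -> (freed a); heap: [0-33 FREE]
Op 3: b = malloc(4) -> b = 0; heap: [0-3 ALLOC][4-33 FREE]
Op 4: c = malloc(1) -> c = 4; heap: [0-3 ALLOC][4-4 ALLOC][5-33 FREE]
Op 5: free(c) -> (freed c); heap: [0-3 ALLOC][4-33 FREE]
Op 6: d = malloc(2) -> d = 4; heap: [0-3 ALLOC][4-5 ALLOC][6-33 FREE]
free(d): d = 4 -> block [4-5 ALLOC]; mark free, coalesce with adjacent free neighbors -> [0-3 ALLOC][4-33 FREE]

Answer: [0-3 ALLOC][4-33 FREE]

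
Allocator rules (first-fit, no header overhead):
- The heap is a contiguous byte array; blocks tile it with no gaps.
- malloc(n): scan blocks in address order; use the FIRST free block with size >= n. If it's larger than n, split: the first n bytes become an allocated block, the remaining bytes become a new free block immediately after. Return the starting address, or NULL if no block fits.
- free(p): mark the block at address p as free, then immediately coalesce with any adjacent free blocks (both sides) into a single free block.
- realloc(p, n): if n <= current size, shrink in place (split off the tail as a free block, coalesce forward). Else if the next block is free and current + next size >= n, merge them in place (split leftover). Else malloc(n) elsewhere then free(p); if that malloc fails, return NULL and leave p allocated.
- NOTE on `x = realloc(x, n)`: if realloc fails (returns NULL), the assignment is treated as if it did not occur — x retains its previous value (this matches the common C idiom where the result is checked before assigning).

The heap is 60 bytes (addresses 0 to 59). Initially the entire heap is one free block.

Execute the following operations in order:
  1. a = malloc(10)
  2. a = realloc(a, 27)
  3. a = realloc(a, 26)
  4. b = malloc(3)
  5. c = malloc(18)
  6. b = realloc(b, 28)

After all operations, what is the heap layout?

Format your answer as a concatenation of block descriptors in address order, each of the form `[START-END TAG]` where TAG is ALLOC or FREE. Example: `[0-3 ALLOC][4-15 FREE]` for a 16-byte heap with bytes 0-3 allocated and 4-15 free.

Op 1: a = malloc(10) -> a = 0; heap: [0-9 ALLOC][10-59 FREE]
Op 2: a = realloc(a, 27) -> a = 0; heap: [0-26 ALLOC][27-59 FREE]
Op 3: a = realloc(a, 26) -> a = 0; heap: [0-25 ALLOC][26-59 FREE]
Op 4: b = malloc(3) -> b = 26; heap: [0-25 ALLOC][26-28 ALLOC][29-59 FREE]
Op 5: c = malloc(18) -> c = 29; heap: [0-25 ALLOC][26-28 ALLOC][29-46 ALLOC][47-59 FREE]
Op 6: b = realloc(b, 28) -> NULL (b unchanged); heap: [0-25 ALLOC][26-28 ALLOC][29-46 ALLOC][47-59 FREE]

Answer: [0-25 ALLOC][26-28 ALLOC][29-46 ALLOC][47-59 FREE]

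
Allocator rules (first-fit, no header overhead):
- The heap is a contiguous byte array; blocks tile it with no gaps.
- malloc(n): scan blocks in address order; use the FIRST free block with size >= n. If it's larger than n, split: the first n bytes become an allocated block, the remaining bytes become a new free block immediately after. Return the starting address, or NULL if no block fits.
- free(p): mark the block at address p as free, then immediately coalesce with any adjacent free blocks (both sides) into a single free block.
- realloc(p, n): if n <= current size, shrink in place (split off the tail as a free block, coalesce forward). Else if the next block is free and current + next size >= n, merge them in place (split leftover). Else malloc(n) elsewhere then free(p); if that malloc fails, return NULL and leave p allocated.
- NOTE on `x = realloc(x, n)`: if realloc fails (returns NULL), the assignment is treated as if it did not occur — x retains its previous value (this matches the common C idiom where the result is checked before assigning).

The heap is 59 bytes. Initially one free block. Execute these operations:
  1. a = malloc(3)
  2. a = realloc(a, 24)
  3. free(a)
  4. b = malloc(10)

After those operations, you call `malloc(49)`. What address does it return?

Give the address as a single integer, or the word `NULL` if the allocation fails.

Answer: 10

Derivation:
Op 1: a = malloc(3) -> a = 0; heap: [0-2 ALLOC][3-58 FREE]
Op 2: a = realloc(a, 24) -> a = 0; heap: [0-23 ALLOC][24-58 FREE]
Op 3: free(a) -> (freed a); heap: [0-58 FREE]
Op 4: b = malloc(10) -> b = 0; heap: [0-9 ALLOC][10-58 FREE]
malloc(49): first-fit scan over [0-9 ALLOC][10-58 FREE] -> 10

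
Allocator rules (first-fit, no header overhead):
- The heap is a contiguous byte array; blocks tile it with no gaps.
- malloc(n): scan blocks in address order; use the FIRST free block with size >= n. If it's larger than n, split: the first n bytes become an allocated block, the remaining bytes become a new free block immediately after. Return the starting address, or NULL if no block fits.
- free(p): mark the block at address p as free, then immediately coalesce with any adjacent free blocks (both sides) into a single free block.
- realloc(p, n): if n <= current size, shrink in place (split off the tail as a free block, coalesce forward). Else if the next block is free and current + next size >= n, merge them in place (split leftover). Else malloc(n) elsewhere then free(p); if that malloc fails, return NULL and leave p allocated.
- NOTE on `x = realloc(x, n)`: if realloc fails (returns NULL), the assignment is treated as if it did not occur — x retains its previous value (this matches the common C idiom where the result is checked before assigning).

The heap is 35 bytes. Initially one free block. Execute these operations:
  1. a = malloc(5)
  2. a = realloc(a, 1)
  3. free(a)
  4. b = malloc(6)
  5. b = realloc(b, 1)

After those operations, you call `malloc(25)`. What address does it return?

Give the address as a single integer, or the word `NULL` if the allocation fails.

Answer: 1

Derivation:
Op 1: a = malloc(5) -> a = 0; heap: [0-4 ALLOC][5-34 FREE]
Op 2: a = realloc(a, 1) -> a = 0; heap: [0-0 ALLOC][1-34 FREE]
Op 3: free(a) -> (freed a); heap: [0-34 FREE]
Op 4: b = malloc(6) -> b = 0; heap: [0-5 ALLOC][6-34 FREE]
Op 5: b = realloc(b, 1) -> b = 0; heap: [0-0 ALLOC][1-34 FREE]
malloc(25): first-fit scan over [0-0 ALLOC][1-34 FREE] -> 1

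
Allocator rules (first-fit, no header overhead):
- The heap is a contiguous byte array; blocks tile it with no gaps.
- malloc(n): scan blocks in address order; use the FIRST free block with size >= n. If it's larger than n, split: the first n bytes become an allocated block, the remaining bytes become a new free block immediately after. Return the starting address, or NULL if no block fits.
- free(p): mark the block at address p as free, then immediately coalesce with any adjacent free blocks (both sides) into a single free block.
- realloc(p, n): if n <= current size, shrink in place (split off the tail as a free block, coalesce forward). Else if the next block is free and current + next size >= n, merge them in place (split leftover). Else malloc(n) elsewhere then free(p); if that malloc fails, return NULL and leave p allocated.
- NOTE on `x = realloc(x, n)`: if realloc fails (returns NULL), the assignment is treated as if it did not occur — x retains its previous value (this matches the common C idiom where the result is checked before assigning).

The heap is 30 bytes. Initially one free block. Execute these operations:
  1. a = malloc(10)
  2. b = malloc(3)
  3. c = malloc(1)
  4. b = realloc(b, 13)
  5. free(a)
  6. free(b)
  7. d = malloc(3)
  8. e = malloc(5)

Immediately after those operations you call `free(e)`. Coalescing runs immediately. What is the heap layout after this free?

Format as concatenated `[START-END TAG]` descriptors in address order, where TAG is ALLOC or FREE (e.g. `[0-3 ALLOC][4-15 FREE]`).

Op 1: a = malloc(10) -> a = 0; heap: [0-9 ALLOC][10-29 FREE]
Op 2: b = malloc(3) -> b = 10; heap: [0-9 ALLOC][10-12 ALLOC][13-29 FREE]
Op 3: c = malloc(1) -> c = 13; heap: [0-9 ALLOC][10-12 ALLOC][13-13 ALLOC][14-29 FREE]
Op 4: b = realloc(b, 13) -> b = 14; heap: [0-9 ALLOC][10-12 FREE][13-13 ALLOC][14-26 ALLOC][27-29 FREE]
Op 5: free(a) -> (freed a); heap: [0-12 FREE][13-13 ALLOC][14-26 ALLOC][27-29 FREE]
Op 6: free(b) -> (freed b); heap: [0-12 FREE][13-13 ALLOC][14-29 FREE]
Op 7: d = malloc(3) -> d = 0; heap: [0-2 ALLOC][3-12 FREE][13-13 ALLOC][14-29 FREE]
Op 8: e = malloc(5) -> e = 3; heap: [0-2 ALLOC][3-7 ALLOC][8-12 FREE][13-13 ALLOC][14-29 FREE]
free(e): e = 3 -> block [3-7 ALLOC]; mark free, coalesce with adjacent free neighbors -> [0-2 ALLOC][3-12 FREE][13-13 ALLOC][14-29 FREE]

Answer: [0-2 ALLOC][3-12 FREE][13-13 ALLOC][14-29 FREE]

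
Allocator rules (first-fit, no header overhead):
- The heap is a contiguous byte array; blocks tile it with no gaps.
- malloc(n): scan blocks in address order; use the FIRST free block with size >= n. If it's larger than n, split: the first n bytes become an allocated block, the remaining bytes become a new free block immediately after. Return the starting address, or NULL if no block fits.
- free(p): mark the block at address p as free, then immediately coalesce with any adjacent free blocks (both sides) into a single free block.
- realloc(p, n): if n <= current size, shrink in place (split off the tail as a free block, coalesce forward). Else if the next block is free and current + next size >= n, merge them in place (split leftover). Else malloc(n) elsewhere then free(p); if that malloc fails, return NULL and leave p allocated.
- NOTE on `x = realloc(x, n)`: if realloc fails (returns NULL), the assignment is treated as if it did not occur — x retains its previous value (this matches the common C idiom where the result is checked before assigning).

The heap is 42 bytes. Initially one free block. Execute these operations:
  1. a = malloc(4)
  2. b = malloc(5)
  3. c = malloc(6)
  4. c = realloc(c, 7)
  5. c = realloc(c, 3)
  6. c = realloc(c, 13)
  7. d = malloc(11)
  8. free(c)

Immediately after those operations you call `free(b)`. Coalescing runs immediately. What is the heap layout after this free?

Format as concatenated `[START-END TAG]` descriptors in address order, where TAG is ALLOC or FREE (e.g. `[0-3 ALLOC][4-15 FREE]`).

Op 1: a = malloc(4) -> a = 0; heap: [0-3 ALLOC][4-41 FREE]
Op 2: b = malloc(5) -> b = 4; heap: [0-3 ALLOC][4-8 ALLOC][9-41 FREE]
Op 3: c = malloc(6) -> c = 9; heap: [0-3 ALLOC][4-8 ALLOC][9-14 ALLOC][15-41 FREE]
Op 4: c = realloc(c, 7) -> c = 9; heap: [0-3 ALLOC][4-8 ALLOC][9-15 ALLOC][16-41 FREE]
Op 5: c = realloc(c, 3) -> c = 9; heap: [0-3 ALLOC][4-8 ALLOC][9-11 ALLOC][12-41 FREE]
Op 6: c = realloc(c, 13) -> c = 9; heap: [0-3 ALLOC][4-8 ALLOC][9-21 ALLOC][22-41 FREE]
Op 7: d = malloc(11) -> d = 22; heap: [0-3 ALLOC][4-8 ALLOC][9-21 ALLOC][22-32 ALLOC][33-41 FREE]
Op 8: free(c) -> (freed c); heap: [0-3 ALLOC][4-8 ALLOC][9-21 FREE][22-32 ALLOC][33-41 FREE]
free(b): b = 4 -> block [4-8 ALLOC]; mark free, coalesce with adjacent free neighbors -> [0-3 ALLOC][4-21 FREE][22-32 ALLOC][33-41 FREE]

Answer: [0-3 ALLOC][4-21 FREE][22-32 ALLOC][33-41 FREE]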